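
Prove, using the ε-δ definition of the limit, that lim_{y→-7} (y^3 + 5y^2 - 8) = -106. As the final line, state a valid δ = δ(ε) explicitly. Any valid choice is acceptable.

δ = min(1, ε/94)

Suppose ε > 0. We want δ > 0 such that 0 < |y + 7| < δ implies |(y^3 + 5y^2 - 8) + 106| < ε.
(y^3 + 5y^2 - 8) + 106 = y^3 + 5y^2 + 98 = (y + 7)(y^2 - 2y + 14).
So |(y^3 + 5y^2 - 8) + 106| = |y + 7|·|y^2 - 2y + 14|.
Assume first that |y + 7| < 1, so |y| < 8. Then |y^2 - 2y + 14| ≤ 8^2 + 2·8 + 14 = 94.
Hence |(y^3 + 5y^2 - 8) + 106| ≤ 94|y + 7| < ε provided |y + 7| < ε/94.
Take δ = min(1, ε/94). Then 0 < |y + 7| < δ gives both |y + 7| < 1 and |y + 7| < ε/94, so |(y^3 + 5y^2 - 8) + 106| < ε.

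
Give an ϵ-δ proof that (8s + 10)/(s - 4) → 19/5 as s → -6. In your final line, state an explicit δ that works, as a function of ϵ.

Let ϵ > 0 be given. We want δ > 0 with 0 < |s + 6| < δ ⇒ |(8s + 10)/(s - 4) − (19/5)| < ϵ.
Combining over a common denominator, (8s + 10)/(s - 4) − (19/5) = [(8s + 10)·(-10) − (-38)·(s - 4)] / [(-10)·(s - 4)] = -42(s + 6) / ((-10)(s - 4)).
So |(8s + 10)/(s - 4) − (19/5)| = 42|s + 6| / (10·|s − 4|).
Restrict δ ≤ 5. Then |s + 6| < 5 gives |s − 4| = |(s + 6) + (-10)| ≥ 10 − 5 = 5.
Hence |(8s + 10)/(s - 4) − (19/5)| < 42|s + 6|/(10·5) = (21/25)|s + 6|, which is < ϵ once |s + 6| < (25/21)ϵ.
Take δ = min(5, (25/21)ϵ). Then 0 < |s + 6| < δ forces both bounds, so |(8s + 10)/(s - 4) − (19/5)| < ϵ.

δ = min(5, (25/21)ϵ)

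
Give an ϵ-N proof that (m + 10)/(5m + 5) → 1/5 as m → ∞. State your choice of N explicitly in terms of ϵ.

N = (9/5)/ϵ

Fix ϵ > 0. For m ≥ 1, |(m + 10)/(5m + 5) − (1/5)| = |45|/(5(5m + 5)) = 45/(5(5m + 5)).
Since 5m + 5 ≥ 5m for m ≥ 1, this is ≤ 45/(5·5m) = (9/5)/m.
So |(m + 10)/(5m + 5) − (1/5)| < ϵ whenever m > (9/5)/ϵ.
Take N = (9/5)/ϵ. If m > N then |(m + 10)/(5m + 5) − (1/5)| ≤ (9/5)/m < ϵ.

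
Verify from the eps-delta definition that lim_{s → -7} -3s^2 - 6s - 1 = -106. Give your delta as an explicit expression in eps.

delta = min(2, eps/42)

Suppose eps > 0. We want delta > 0 such that 0 < |s + 7| < delta implies |(-3s^2 - 6s - 1) + 106| < eps.
(-3s^2 - 6s - 1) + 106 = -3s^2 - 6s + 105 = (s + 7)(-3s + 15).
So |(-3s^2 - 6s - 1) + 106| = |s + 7|·|-3s + 15|.
Require delta ≤ 2. Then |s + 7| < 2 gives |s| < 9, and by the triangle inequality |-3s + 15| ≤ 3·9 + 15 = 42.
Hence |(-3s^2 - 6s - 1) + 106| ≤ 42|s + 7| < eps provided |s + 7| < eps/42.
Take delta = min(2, eps/42). Then 0 < |s + 7| < delta gives both |s + 7| < 2 and |s + 7| < eps/42, so |(-3s^2 - 6s - 1) + 106| < eps.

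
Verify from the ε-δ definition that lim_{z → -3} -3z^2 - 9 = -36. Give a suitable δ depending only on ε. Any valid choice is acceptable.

Suppose ε > 0. We want δ > 0 such that 0 < |z + 3| < δ implies |(-3z^2 - 9) + 36| < ε.
(-3z^2 - 9) + 36 = -3z^2 + 27 = (z + 3)(-3z + 9).
So |(-3z^2 - 9) + 36| = |z + 3|·|-3z + 9|.
Require δ ≤ 2. Then |z + 3| < 2 gives |z| < 5, and by the triangle inequality |-3z + 9| ≤ 3·5 + 9 = 24.
Hence |(-3z^2 - 9) + 36| ≤ 24|z + 3| < ε provided |z + 3| < ε/24.
Choosing δ = min(2, ε/24) ensures both conditions, hence |(-3z^2 - 9) + 36| < ε.

δ = min(2, ε/24)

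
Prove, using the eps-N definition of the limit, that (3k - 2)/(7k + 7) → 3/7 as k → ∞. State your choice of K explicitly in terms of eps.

K = (5/7)/eps

Let eps > 0. For k ≥ 1, |(3k - 2)/(7k + 7) − (3/7)| = |-35|/(7(7k + 7)) = 35/(7(7k + 7)).
Since 7k + 7 ≥ 7k for k ≥ 1, this is ≤ 35/(7·7k) = (5/7)/k.
So |(3k - 2)/(7k + 7) − (3/7)| < eps whenever k > (5/7)/eps.
Take K = (5/7)/eps. If k > K then |(3k - 2)/(7k + 7) − (3/7)| ≤ (5/7)/k < eps.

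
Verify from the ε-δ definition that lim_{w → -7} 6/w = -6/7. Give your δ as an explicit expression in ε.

Fix ε > 0. We seek δ > 0 such that 0 < |w + 7| < δ implies |6/w + 6/7| < ε.
|6/w + 6/7| = 6·|-7 − w|/(7·|w|) = 6|w + 7|/(7|w|).
Require δ ≤ 7/2 so that |w| > 7 − 7/2 = 7/2, hence 7|w| > 49/2.
Then |6/w + 6/7| < 6|w + 7|/(49/2), which is < ε when |w + 7| < (49/12)ε.
Take δ = min(7/2, (49/12)ε). Then 0 < |w + 7| < δ gives both |w + 7| < 7/2 and |w + 7| < (49/12)ε, so |6/w + 6/7| < ε.

δ = min(7/2, (49/12)ε)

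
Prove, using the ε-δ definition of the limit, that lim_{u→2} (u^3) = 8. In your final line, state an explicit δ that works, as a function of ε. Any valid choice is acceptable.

δ = min(1, ε/19)

Suppose ε > 0. We seek δ > 0 with 0 < |u − 2| < δ ⇒ |u^3 − 8| < ε.
Factor: u^3 − 8 = (u − 2)(u^2 + 2u + 4), so |u^3 − 8| = |u − 2|·|u^2 + 2u + 4|.
Restrict δ ≤ 1. Then |u − 2| < 1 gives |u| < 3, so by the triangle inequality |u^2 + 2u + 4| ≤ 3^2 + 2·3 + 4 = 19.
Hence |u^3 − 8| ≤ 19|u − 2|, which is < ε once |u − 2| < ε/19.
Take δ = min(1, ε/19). If 0 < |u − 2| < δ then both bounds hold and |u^3 − 8| ≤ 19|u − 2| < 19·(ε/19) = ε.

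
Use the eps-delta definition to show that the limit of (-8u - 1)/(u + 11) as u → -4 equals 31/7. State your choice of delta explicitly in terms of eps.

Fix eps > 0. We want delta > 0 with 0 < |u + 4| < delta ⇒ |(-8u - 1)/(u + 11) − (31/7)| < eps.
Combining over a common denominator, (-8u - 1)/(u + 11) − (31/7) = [(-8u - 1)·7 − 31·(u + 11)] / [7·(u + 11)] = -87(u + 4) / (7(u + 11)).
So |(-8u - 1)/(u + 11) − (31/7)| = 87|u + 4| / (7·|u + 11|).
Require delta ≤ 7/2, so |u + 11| ≥ |7| − |u + 4| > 7 − 7/2 = 7/2.
Hence |(-8u - 1)/(u + 11) − (31/7)| < 87|u + 4|/(7·(7/2)) = (174/49)|u + 4|, which is < eps once |u + 4| < (49/174)eps.
Take delta = min(7/2, (49/174)eps). Then 0 < |u + 4| < delta forces both bounds, so |(-8u - 1)/(u + 11) − (31/7)| < eps.

delta = min(7/2, (49/174)eps)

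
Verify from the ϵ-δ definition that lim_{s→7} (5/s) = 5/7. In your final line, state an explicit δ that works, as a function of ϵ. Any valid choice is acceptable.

Let ϵ > 0. We seek δ > 0 such that 0 < |s − 7| < δ implies |5/s − (5/7)| < ϵ.
|5/s − (5/7)| = 5·|7 − s|/(7·|s|) = 5|s − 7|/(7|s|).
Require δ ≤ 7/2 so that |s| > 7 − 7/2 = 7/2, hence 7|s| > 49/2.
Then |5/s − (5/7)| < 5|s − 7|/(49/2), which is < ϵ when |s − 7| < (49/10)ϵ.
Take δ = min(7/2, (49/10)ϵ). Then 0 < |s − 7| < δ gives both |s − 7| < 7/2 and |s − 7| < (49/10)ϵ, so |5/s − (5/7)| < ϵ.

δ = min(7/2, (49/10)ϵ)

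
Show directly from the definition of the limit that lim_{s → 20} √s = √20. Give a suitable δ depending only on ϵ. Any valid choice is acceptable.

Suppose ϵ > 0. We want δ > 0 such that 0 < |s − 20| < δ implies |√s − √20| < ϵ.
Multiplying by the conjugate, |√s − √20| = |s − 20|/(√s + √20).
Restrict δ ≤ 20 so that |s − 20| < 20 forces s > 0, and then √s + √20 > √20.
Hence |√s − √20| < |s − 20|/√20, which is < ϵ once |s − 20| < √20·ϵ.
Take δ = min(20, √20·ϵ). If 0 < |s − 20| < δ then s > 0 and |√s − √20| < |s − 20|/√20 < ϵ.

δ = min(20, √20·ϵ)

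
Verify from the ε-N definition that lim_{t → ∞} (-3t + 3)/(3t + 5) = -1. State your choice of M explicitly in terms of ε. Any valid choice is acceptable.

Suppose ε > 0. We seek M > 0 such that t > M implies |(-3t + 3)/(3t + 5) + 1| < ε.
(-3t + 3)/(3t + 5) + 1 = (3(-3t + 3) − (-3)(3t + 5)) / (3(3t + 5)) = 24/(3(3t + 5)).
For t > 0 we have 3t + 5 > 3t, so |(-3t + 3)/(3t + 5) + 1| = 24/(3(3t + 5)) < 24/(3·3t) = (8/3)/t.
Thus |(-3t + 3)/(3t + 5) + 1| < ε whenever t > (8/3)/ε.
Take M = (8/3)/ε. If t > M then |(-3t + 3)/(3t + 5) + 1| < (8/3)/t < ε.

M = (8/3)/ε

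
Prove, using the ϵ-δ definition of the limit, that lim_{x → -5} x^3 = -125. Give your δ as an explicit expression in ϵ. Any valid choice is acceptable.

δ = min(2, ϵ/109)

Suppose ϵ > 0. We seek δ > 0 with 0 < |x + 5| < δ ⇒ |x^3 + 125| < ϵ.
Factor: x^3 + 125 = (x + 5)(x^2 - 5x + 25), so |x^3 + 125| = |x + 5|·|x^2 - 5x + 25|.
Restrict δ ≤ 2. Then |x + 5| < 2 gives |x| < 7, so by the triangle inequality |x^2 - 5x + 25| ≤ 7^2 + 5·7 + 25 = 109.
Hence |x^3 + 125| ≤ 109|x + 5|, which is < ϵ once |x + 5| < ϵ/109.
Take δ = min(2, ϵ/109). If 0 < |x + 5| < δ then both bounds hold and |x^3 + 125| ≤ 109|x + 5| < 109·(ϵ/109) = ϵ.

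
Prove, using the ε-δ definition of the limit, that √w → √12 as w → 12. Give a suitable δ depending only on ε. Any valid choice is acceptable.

Fix ε > 0. We want δ > 0 such that 0 < |w − 12| < δ implies |√w − √12| < ε.
Multiplying by the conjugate, |√w − √12| = |w − 12|/(√w + √12).
Restrict δ ≤ 12 so that |w − 12| < 12 forces w > 0, and then √w + √12 > √12.
Hence |√w − √12| < |w − 12|/√12, which is < ε once |w − 12| < √12·ε.
Take δ = min(12, √12·ε). If 0 < |w − 12| < δ then w > 0 and |√w − √12| < |w − 12|/√12 < ε.

δ = min(12, √12·ε)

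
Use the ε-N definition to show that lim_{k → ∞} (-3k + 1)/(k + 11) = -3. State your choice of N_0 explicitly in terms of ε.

Let ε > 0 be given. For k ≥ 1, |(-3k + 1)/(k + 11) + 3| = |34|/((k + 11)) = 34/((k + 11)).
Since k + 11 ≥ k for k ≥ 1, this is ≤ 34/(k) = 34/k.
So |(-3k + 1)/(k + 11) + 3| < ε whenever k > 34/ε.
Take N_0 = 34/ε. If k > N_0 then |(-3k + 1)/(k + 11) + 3| ≤ 34/k < ε.

N_0 = 34/ε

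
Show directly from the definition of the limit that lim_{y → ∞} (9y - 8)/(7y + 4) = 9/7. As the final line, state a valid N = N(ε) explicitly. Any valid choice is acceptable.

Fix ε > 0. We seek N > 0 such that y > N implies |(9y - 8)/(7y + 4) − (9/7)| < ε.
(9y - 8)/(7y + 4) − (9/7) = (7(9y - 8) − 9(7y + 4)) / (7(7y + 4)) = -92/(7(7y + 4)).
For y > 0 we have 7y + 4 > 7y, so |(9y - 8)/(7y + 4) − (9/7)| = 92/(7(7y + 4)) < 92/(7·7y) = (92/49)/y.
Thus |(9y - 8)/(7y + 4) − (9/7)| < ε whenever y > (92/49)/ε.
Take N = (92/49)/ε. If y > N then |(9y - 8)/(7y + 4) − (9/7)| < (92/49)/y < ε.

N = (92/49)/ε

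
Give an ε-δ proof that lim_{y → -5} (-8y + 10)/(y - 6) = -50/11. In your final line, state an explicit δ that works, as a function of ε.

Suppose ε > 0. We want δ > 0 with 0 < |y + 5| < δ ⇒ |(-8y + 10)/(y - 6) + 50/11| < ε.
Combining over a common denominator, (-8y + 10)/(y - 6) + 50/11 = [(-8y + 10)·(-11) − 50·(y - 6)] / [(-11)·(y - 6)] = 38(y + 5) / ((-11)(y - 6)).
So |(-8y + 10)/(y - 6) + 50/11| = 38|y + 5| / (11·|y − 6|).
Require δ ≤ 11/2, so |y − 6| ≥ |-11| − |y + 5| > 11 − 11/2 = 11/2.
Hence |(-8y + 10)/(y - 6) + 50/11| < 38|y + 5|/(11·(11/2)) = (76/121)|y + 5|, which is < ε once |y + 5| < (121/76)ε.
Take δ = min(11/2, (121/76)ε). Then 0 < |y + 5| < δ forces both bounds, so |(-8y + 10)/(y - 6) + 50/11| < ε.

δ = min(11/2, (121/76)ε)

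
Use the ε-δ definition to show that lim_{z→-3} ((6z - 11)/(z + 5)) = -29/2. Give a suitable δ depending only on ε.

Let ε > 0. We want δ > 0 with 0 < |z + 3| < δ ⇒ |(6z - 11)/(z + 5) + 29/2| < ε.
Combining over a common denominator, (6z - 11)/(z + 5) + 29/2 = [(6z - 11)·2 − (-29)·(z + 5)] / [2·(z + 5)] = 41(z + 3) / (2(z + 5)).
So |(6z - 11)/(z + 5) + 29/2| = 41|z + 3| / (2·|z + 5|).
Restrict δ ≤ 1. Then |z + 3| < 1 gives |z + 5| = |(z + 3) + 2| ≥ 2 − 1 = 1.
Hence |(6z - 11)/(z + 5) + 29/2| < 41|z + 3|/(2·1) = (41/2)|z + 3|, which is < ε once |z + 3| < (2/41)ε.
Take δ = min(1, (2/41)ε). Then 0 < |z + 3| < δ forces both bounds, so |(6z - 11)/(z + 5) + 29/2| < ε.

δ = min(1, (2/41)ε)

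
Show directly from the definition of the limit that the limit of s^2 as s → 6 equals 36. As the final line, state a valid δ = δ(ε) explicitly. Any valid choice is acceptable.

Suppose ε > 0. We seek δ > 0 with 0 < |s − 6| < δ ⇒ |s^2 − 36| < ε.
Factor: s^2 − 36 = (s − 6)(s + 6), so |s^2 − 36| = |s − 6|·|s + 6|.
Impose δ ≤ 1 so that |s| < 7; then |s + 6| ≤ 13.
Hence |s^2 − 36| ≤ 13|s − 6|, which is < ε once |s − 6| < ε/13.
Take δ = min(1, ε/13). If 0 < |s − 6| < δ then both bounds hold and |s^2 − 36| ≤ 13|s − 6| < 13·(ε/13) = ε.

δ = min(1, ε/13)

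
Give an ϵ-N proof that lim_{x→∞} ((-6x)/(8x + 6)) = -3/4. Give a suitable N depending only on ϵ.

Suppose ϵ > 0. We seek N > 0 such that x > N implies |(-6x)/(8x + 6) + 3/4| < ϵ.
(-6x)/(8x + 6) + 3/4 = (8(-6x) − (-6)(8x + 6)) / (8(8x + 6)) = 36/(8(8x + 6)).
For x > 0 we have 8x + 6 > 8x, so |(-6x)/(8x + 6) + 3/4| = 36/(8(8x + 6)) < 36/(8·8x) = (9/16)/x.
Thus |(-6x)/(8x + 6) + 3/4| < ϵ whenever x > (9/16)/ϵ.
Take N = (9/16)/ϵ. If x > N then |(-6x)/(8x + 6) + 3/4| < (9/16)/x < ϵ.

N = (9/16)/ϵ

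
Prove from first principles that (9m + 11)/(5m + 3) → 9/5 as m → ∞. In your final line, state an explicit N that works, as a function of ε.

Let ε > 0 be given. For m ≥ 1, |(9m + 11)/(5m + 3) − (9/5)| = |28|/(5(5m + 3)) = 28/(5(5m + 3)).
Since 5m + 3 ≥ 5m for m ≥ 1, this is ≤ 28/(5·5m) = (28/25)/m.
So |(9m + 11)/(5m + 3) − (9/5)| < ε whenever m > (28/25)/ε.
Take N = (28/25)/ε. If m > N then |(9m + 11)/(5m + 3) − (9/5)| ≤ (28/25)/m < ε.

N = (28/25)/ε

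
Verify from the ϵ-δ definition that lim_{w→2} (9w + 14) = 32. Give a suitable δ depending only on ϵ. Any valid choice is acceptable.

δ = ϵ/9

Fix ϵ > 0. We need δ > 0 so that 0 < |w − 2| < δ implies |(9w + 14) − 32| < ϵ.
Since (9w + 14) − 32 = 9(w − 2), we have |(9w + 14) − 32| = 9|w − 2|.
Thus it suffices that |w − 2| < ϵ/9.
Choosing δ = ϵ/9 gives |(9w + 14) − 32| = 9|w − 2| < ϵ whenever |w − 2| < δ.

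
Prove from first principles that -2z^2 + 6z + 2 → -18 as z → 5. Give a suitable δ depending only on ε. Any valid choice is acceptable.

δ = min(1, ε/16)

Let ε > 0. We want δ > 0 such that 0 < |z − 5| < δ implies |(-2z^2 + 6z + 2) + 18| < ε.
(-2z^2 + 6z + 2) + 18 = -2z^2 + 6z + 20 = (z − 5)(-2z - 4).
So |(-2z^2 + 6z + 2) + 18| = |z − 5|·|-2z - 4|.
Require δ ≤ 1. Then |z − 5| < 1 gives |z| < 6, and by the triangle inequality |-2z - 4| ≤ 2·6 + 4 = 16.
Hence |(-2z^2 + 6z + 2) + 18| ≤ 16|z − 5| < ε provided |z − 5| < ε/16.
Choosing δ = min(1, ε/16) ensures both conditions, hence |(-2z^2 + 6z + 2) + 18| < ε.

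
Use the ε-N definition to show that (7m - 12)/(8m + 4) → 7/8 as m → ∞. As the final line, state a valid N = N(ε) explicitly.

Let ε > 0 be given. For m ≥ 1, |(7m - 12)/(8m + 4) − (7/8)| = |-124|/(8(8m + 4)) = 124/(8(8m + 4)).
Since 8m + 4 ≥ 8m for m ≥ 1, this is ≤ 124/(8·8m) = (31/16)/m.
So |(7m - 12)/(8m + 4) − (7/8)| < ε whenever m > (31/16)/ε.
Take N = (31/16)/ε. If m > N then |(7m - 12)/(8m + 4) − (7/8)| ≤ (31/16)/m < ε.

N = (31/16)/ε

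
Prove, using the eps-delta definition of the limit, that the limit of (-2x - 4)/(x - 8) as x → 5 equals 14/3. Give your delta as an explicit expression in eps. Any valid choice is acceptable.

Suppose eps > 0. We want delta > 0 with 0 < |x − 5| < delta ⇒ |(-2x - 4)/(x - 8) − (14/3)| < eps.
Combining over a common denominator, (-2x - 4)/(x - 8) − (14/3) = [(-2x - 4)·(-3) − (-14)·(x - 8)] / [(-3)·(x - 8)] = 20(x − 5) / ((-3)(x - 8)).
So |(-2x - 4)/(x - 8) − (14/3)| = 20|x − 5| / (3·|x − 8|).
Restrict delta ≤ 3/2. Then |x − 5| < 3/2 gives |x − 8| = |(x − 5) + (-3)| ≥ 3 − 3/2 = 3/2.
Hence |(-2x - 4)/(x - 8) − (14/3)| < 20|x − 5|/(3·(3/2)) = (40/9)|x − 5|, which is < eps once |x − 5| < (9/40)eps.
Take delta = min(3/2, (9/40)eps). Then 0 < |x − 5| < delta forces both bounds, so |(-2x - 4)/(x - 8) − (14/3)| < eps.

delta = min(3/2, (9/40)eps)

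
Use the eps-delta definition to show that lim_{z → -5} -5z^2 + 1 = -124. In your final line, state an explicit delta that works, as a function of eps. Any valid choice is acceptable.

Let eps > 0 be given. We want delta > 0 such that 0 < |z + 5| < delta implies |(-5z^2 + 1) + 124| < eps.
(-5z^2 + 1) + 124 = -5z^2 + 125 = (z + 5)(-5z + 25).
So |(-5z^2 + 1) + 124| = |z + 5|·|-5z + 25|.
Assume first that |z + 5| < 2, so |z| < 7. Then |-5z + 25| ≤ 5·7 + 25 = 60.
Hence |(-5z^2 + 1) + 124| ≤ 60|z + 5| < eps provided |z + 5| < eps/60.
Choosing delta = min(2, eps/60) ensures both conditions, hence |(-5z^2 + 1) + 124| < eps.

delta = min(2, eps/60)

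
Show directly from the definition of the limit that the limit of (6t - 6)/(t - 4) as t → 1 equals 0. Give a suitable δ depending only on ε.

Let ε > 0 be given. We want δ > 0 with 0 < |t − 1| < δ ⇒ |(6t - 6)/(t - 4) − 0| < ε.
Combining over a common denominator, (6t - 6)/(t - 4) − 0 = [(6t - 6)·(-3) − 0·(t - 4)] / [(-3)·(t - 4)] = -18(t − 1) / ((-3)(t - 4)).
So |(6t - 6)/(t - 4) − 0| = 18|t − 1| / (3·|t − 4|).
Require δ ≤ 3/2, so |t − 4| ≥ |-3| − |t − 1| > 3 − 3/2 = 3/2.
Hence |(6t - 6)/(t - 4) − 0| < 18|t − 1|/(3·(3/2)) = 4|t − 1|, which is < ε once |t − 1| < (1/4)ε.
Take δ = min(3/2, (1/4)ε). Then 0 < |t − 1| < δ forces both bounds, so |(6t - 6)/(t - 4) − 0| < ε.

δ = min(3/2, (1/4)ε)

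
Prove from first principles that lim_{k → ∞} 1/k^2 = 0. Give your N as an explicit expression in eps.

N = (1/eps)^{1/2}

Fix eps > 0. For k ≥ 1, |1/k^2 − 0| = 1/k^2.
1/k^2 < eps ⇔ k^2 > 1/eps ⇔ k > (1/eps)^{1/2}.
Take N = (1/eps)^{1/2}. Then k > N implies 1/k^2 < eps.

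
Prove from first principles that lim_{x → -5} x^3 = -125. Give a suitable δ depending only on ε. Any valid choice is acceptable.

Let ε > 0. We seek δ > 0 with 0 < |x + 5| < δ ⇒ |x^3 + 125| < ε.
Factor: x^3 + 125 = (x + 5)(x^2 - 5x + 25), so |x^3 + 125| = |x + 5|·|x^2 - 5x + 25|.
Restrict δ ≤ 1. Then |x + 5| < 1 gives |x| < 6, so by the triangle inequality |x^2 - 5x + 25| ≤ 6^2 + 5·6 + 25 = 91.
Hence |x^3 + 125| ≤ 91|x + 5|, which is < ε once |x + 5| < ε/91.
Take δ = min(1, ε/91). If 0 < |x + 5| < δ then both bounds hold and |x^3 + 125| ≤ 91|x + 5| < 91·(ε/91) = ε.

δ = min(1, ε/91)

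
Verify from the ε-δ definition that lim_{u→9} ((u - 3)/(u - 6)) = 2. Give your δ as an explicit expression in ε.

δ = min(3/2, (3/2)ε)

Let ε > 0. We want δ > 0 with 0 < |u − 9| < δ ⇒ |(u - 3)/(u - 6) − 2| < ε.
Combining over a common denominator, (u - 3)/(u - 6) − 2 = [(u - 3)·3 − 6·(u - 6)] / [3·(u - 6)] = -3(u − 9) / (3(u - 6)).
So |(u - 3)/(u - 6) − 2| = 3|u − 9| / (3·|u − 6|).
Restrict δ ≤ 3/2. Then |u − 9| < 3/2 gives |u − 6| = |(u − 9) + 3| ≥ 3 − 3/2 = 3/2.
Hence |(u - 3)/(u - 6) − 2| < 3|u − 9|/(3·(3/2)) = (2/3)|u − 9|, which is < ε once |u − 9| < (3/2)ε.
Take δ = min(3/2, (3/2)ε). Then 0 < |u − 9| < δ forces both bounds, so |(u - 3)/(u - 6) − 2| < ε.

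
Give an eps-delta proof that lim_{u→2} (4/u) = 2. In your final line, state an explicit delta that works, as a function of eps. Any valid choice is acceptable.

delta = min(1, (1/2)eps)

Suppose eps > 0. We seek delta > 0 such that 0 < |u − 2| < delta implies |4/u − 2| < eps.
|4/u − 2| = 4·|2 − u|/(2·|u|) = 4|u − 2|/(2|u|).
Restrict delta ≤ 1. Then |u − 2| < 1 gives |u| > 1, so 2|u| > 2.
Then |4/u − 2| < 4|u − 2|/2, which is < eps when |u − 2| < (1/2)eps.
Take delta = min(1, (1/2)eps). Then 0 < |u − 2| < delta gives both |u − 2| < 1 and |u − 2| < (1/2)eps, so |4/u − 2| < eps.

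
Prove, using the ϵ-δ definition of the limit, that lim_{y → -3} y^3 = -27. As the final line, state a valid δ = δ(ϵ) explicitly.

δ = min(2, ϵ/49)

Fix ϵ > 0. We seek δ > 0 with 0 < |y + 3| < δ ⇒ |y^3 + 27| < ϵ.
Factor: y^3 + 27 = (y + 3)(y^2 - 3y + 9), so |y^3 + 27| = |y + 3|·|y^2 - 3y + 9|.
Restrict δ ≤ 2. Then |y + 3| < 2 gives |y| < 5, so by the triangle inequality |y^2 - 3y + 9| ≤ 5^2 + 3·5 + 9 = 49.
Hence |y^3 + 27| ≤ 49|y + 3|, which is < ϵ once |y + 3| < ϵ/49.
Take δ = min(2, ϵ/49). If 0 < |y + 3| < δ then both bounds hold and |y^3 + 27| ≤ 49|y + 3| < 49·(ϵ/49) = ϵ.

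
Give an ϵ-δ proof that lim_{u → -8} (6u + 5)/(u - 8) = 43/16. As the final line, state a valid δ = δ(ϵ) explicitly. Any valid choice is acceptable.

Let ϵ > 0 be given. We want δ > 0 with 0 < |u + 8| < δ ⇒ |(6u + 5)/(u - 8) − (43/16)| < ϵ.
Combining over a common denominator, (6u + 5)/(u - 8) − (43/16) = [(6u + 5)·(-16) − (-43)·(u - 8)] / [(-16)·(u - 8)] = -53(u + 8) / ((-16)(u - 8)).
So |(6u + 5)/(u - 8) − (43/16)| = 53|u + 8| / (16·|u − 8|).
Require δ ≤ 8, so |u − 8| ≥ |-16| − |u + 8| > 16 − 8 = 8.
Hence |(6u + 5)/(u - 8) − (43/16)| < 53|u + 8|/(16·8) = (53/128)|u + 8|, which is < ϵ once |u + 8| < (128/53)ϵ.
Take δ = min(8, (128/53)ϵ). Then 0 < |u + 8| < δ forces both bounds, so |(6u + 5)/(u - 8) − (43/16)| < ϵ.

δ = min(8, (128/53)ϵ)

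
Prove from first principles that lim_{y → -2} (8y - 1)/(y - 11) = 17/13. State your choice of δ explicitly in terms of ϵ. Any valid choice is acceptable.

Fix ϵ > 0. We want δ > 0 with 0 < |y + 2| < δ ⇒ |(8y - 1)/(y - 11) − (17/13)| < ϵ.
Combining over a common denominator, (8y - 1)/(y - 11) − (17/13) = [(8y - 1)·(-13) − (-17)·(y - 11)] / [(-13)·(y - 11)] = -87(y + 2) / ((-13)(y - 11)).
So |(8y - 1)/(y - 11) − (17/13)| = 87|y + 2| / (13·|y − 11|).
Restrict δ ≤ 13/2. Then |y + 2| < 13/2 gives |y − 11| = |(y + 2) + (-13)| ≥ 13 − 13/2 = 13/2.
Hence |(8y - 1)/(y - 11) − (17/13)| < 87|y + 2|/(13·(13/2)) = (174/169)|y + 2|, which is < ϵ once |y + 2| < (169/174)ϵ.
Take δ = min(13/2, (169/174)ϵ). Then 0 < |y + 2| < δ forces both bounds, so |(8y - 1)/(y - 11) − (17/13)| < ϵ.

δ = min(13/2, (169/174)ϵ)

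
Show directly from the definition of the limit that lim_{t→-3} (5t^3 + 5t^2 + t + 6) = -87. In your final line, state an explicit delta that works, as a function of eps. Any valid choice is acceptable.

delta = min(1, eps/151)

Let eps > 0 be given. We want delta > 0 such that 0 < |t + 3| < delta implies |(5t^3 + 5t^2 + t + 6) + 87| < eps.
(5t^3 + 5t^2 + t + 6) + 87 = 5t^3 + 5t^2 + t + 93 = (t + 3)(5t^2 - 10t + 31).
So |(5t^3 + 5t^2 + t + 6) + 87| = |t + 3|·|5t^2 - 10t + 31|.
Require delta ≤ 1. Then |t + 3| < 1 gives |t| < 4, and by the triangle inequality |5t^2 - 10t + 31| ≤ 5·4^2 + 10·4 + 31 = 151.
Hence |(5t^3 + 5t^2 + t + 6) + 87| ≤ 151|t + 3| < eps provided |t + 3| < eps/151.
Take delta = min(1, eps/151). Then 0 < |t + 3| < delta gives both |t + 3| < 1 and |t + 3| < eps/151, so |(5t^3 + 5t^2 + t + 6) + 87| < eps.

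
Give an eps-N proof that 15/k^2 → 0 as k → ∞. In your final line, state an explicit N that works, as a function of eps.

N = (15/eps)^{1/2}

Let eps > 0 be given. For k ≥ 1, |15/k^2 − 0| = 15/k^2.
15/k^2 < eps ⇔ k^2 > 15/eps ⇔ k > (15/eps)^{1/2}.
Take N = (15/eps)^{1/2}. Then k > N implies 15/k^2 < eps.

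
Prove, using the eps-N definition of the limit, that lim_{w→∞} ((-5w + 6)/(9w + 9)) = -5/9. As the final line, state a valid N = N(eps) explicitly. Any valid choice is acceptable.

Let eps > 0. We seek N > 0 such that w > N implies |(-5w + 6)/(9w + 9) + 5/9| < eps.
(-5w + 6)/(9w + 9) + 5/9 = (9(-5w + 6) − (-5)(9w + 9)) / (9(9w + 9)) = 99/(9(9w + 9)).
For w > 0 we have 9w + 9 > 9w, so |(-5w + 6)/(9w + 9) + 5/9| = 99/(9(9w + 9)) < 99/(9·9w) = (11/9)/w.
Thus |(-5w + 6)/(9w + 9) + 5/9| < eps whenever w > (11/9)/eps.
Take N = (11/9)/eps. If w > N then |(-5w + 6)/(9w + 9) + 5/9| < (11/9)/w < eps.

N = (11/9)/eps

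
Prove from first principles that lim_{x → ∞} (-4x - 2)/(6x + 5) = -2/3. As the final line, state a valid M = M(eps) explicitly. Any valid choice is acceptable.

M = (2/9)/eps

Let eps > 0. We seek M > 0 such that x > M implies |(-4x - 2)/(6x + 5) + 2/3| < eps.
(-4x - 2)/(6x + 5) + 2/3 = (6(-4x - 2) − (-4)(6x + 5)) / (6(6x + 5)) = 8/(6(6x + 5)).
For x > 0 we have 6x + 5 > 6x, so |(-4x - 2)/(6x + 5) + 2/3| = 8/(6(6x + 5)) < 8/(6·6x) = (2/9)/x.
Thus |(-4x - 2)/(6x + 5) + 2/3| < eps whenever x > (2/9)/eps.
Take M = (2/9)/eps. If x > M then |(-4x - 2)/(6x + 5) + 2/3| < (2/9)/x < eps.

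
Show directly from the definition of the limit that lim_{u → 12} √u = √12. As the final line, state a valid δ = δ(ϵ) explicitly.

Suppose ϵ > 0. We want δ > 0 such that 0 < |u − 12| < δ implies |√u − √12| < ϵ.
Rationalise: √u − √12 = (u − 12)/(√u + √12), so |√u − √12| = |u − 12|/(√u + √12).
Restrict δ ≤ 12 so that |u − 12| < 12 forces u > 0, and then √u + √12 > √12.
Hence |√u − √12| < |u − 12|/√12, which is < ϵ once |u − 12| < √12·ϵ.
Take δ = min(12, √12·ϵ). If 0 < |u − 12| < δ then u > 0 and |√u − √12| < |u − 12|/√12 < ϵ.

δ = min(12, √12·ϵ)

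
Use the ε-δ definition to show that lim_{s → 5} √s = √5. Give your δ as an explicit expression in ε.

δ = min(5, √5·ε)

Fix ε > 0. We want δ > 0 such that 0 < |s − 5| < δ implies |√s − √5| < ε.
Rationalise: √s − √5 = (s − 5)/(√s + √5), so |√s − √5| = |s − 5|/(√s + √5).
Restrict δ ≤ 5 so that |s − 5| < 5 forces s > 0, and then √s + √5 > √5.
Hence |√s − √5| < |s − 5|/√5, which is < ε once |s − 5| < √5·ε.
Take δ = min(5, √5·ε). If 0 < |s − 5| < δ then s > 0 and |√s − √5| < |s − 5|/√5 < ε.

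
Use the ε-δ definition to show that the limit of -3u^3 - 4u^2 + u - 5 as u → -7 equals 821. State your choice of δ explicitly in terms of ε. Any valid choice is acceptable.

δ = min(1, ε/446)

Suppose ε > 0. We want δ > 0 such that 0 < |u + 7| < δ implies |(-3u^3 - 4u^2 + u - 5) − 821| < ε.
(-3u^3 - 4u^2 + u - 5) − 821 = -3u^3 - 4u^2 + u - 826 = (u + 7)(-3u^2 + 17u - 118).
So |(-3u^3 - 4u^2 + u - 5) − 821| = |u + 7|·|-3u^2 + 17u - 118|.
Assume first that |u + 7| < 1, so |u| < 8. Then |-3u^2 + 17u - 118| ≤ 3·8^2 + 17·8 + 118 = 446.
Hence |(-3u^3 - 4u^2 + u - 5) − 821| ≤ 446|u + 7| < ε provided |u + 7| < ε/446.
Take δ = min(1, ε/446). Then 0 < |u + 7| < δ gives both |u + 7| < 1 and |u + 7| < ε/446, so |(-3u^3 - 4u^2 + u - 5) − 821| < ε.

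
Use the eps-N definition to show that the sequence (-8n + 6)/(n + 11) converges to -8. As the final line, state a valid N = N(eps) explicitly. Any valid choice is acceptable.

N = 94/eps

Let eps > 0 be given. For n ≥ 1, |(-8n + 6)/(n + 11) + 8| = |94|/((n + 11)) = 94/((n + 11)).
Since n + 11 ≥ n for n ≥ 1, this is ≤ 94/(n) = 94/n.
So |(-8n + 6)/(n + 11) + 8| < eps whenever n > 94/eps.
Take N = 94/eps. If n > N then |(-8n + 6)/(n + 11) + 8| ≤ 94/n < eps.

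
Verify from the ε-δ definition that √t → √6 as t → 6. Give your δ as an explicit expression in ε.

Let ε > 0 be given. We want δ > 0 such that 0 < |t − 6| < δ implies |√t − √6| < ε.
Multiplying by the conjugate, |√t − √6| = |t − 6|/(√t + √6).
Restrict δ ≤ 6 so that |t − 6| < 6 forces t > 0, and then √t + √6 > √6.
Hence |√t − √6| < |t − 6|/√6, which is < ε once |t − 6| < √6·ε.
Take δ = min(6, √6·ε). If 0 < |t − 6| < δ then t > 0 and |√t − √6| < |t − 6|/√6 < ε.

δ = min(6, √6·ε)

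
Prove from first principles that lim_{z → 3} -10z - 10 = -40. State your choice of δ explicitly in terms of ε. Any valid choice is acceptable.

δ = ε/10

Let ε > 0 be given. We need δ > 0 so that 0 < |z − 3| < δ implies |(-10z - 10) + 40| < ε.
|(-10z - 10) + 40| = |-10z + 30| = 10|z − 3|.
Thus it suffices that |z − 3| < ε/10.
Take δ = ε/10. If 0 < |z − 3| < δ then |(-10z - 10) + 40| = 10|z − 3| < 10·(ε/10) = ε.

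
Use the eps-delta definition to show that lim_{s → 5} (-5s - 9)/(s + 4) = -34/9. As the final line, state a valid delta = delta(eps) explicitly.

Fix eps > 0. We want delta > 0 with 0 < |s − 5| < delta ⇒ |(-5s - 9)/(s + 4) + 34/9| < eps.
Combining over a common denominator, (-5s - 9)/(s + 4) + 34/9 = [(-5s - 9)·9 − (-34)·(s + 4)] / [9·(s + 4)] = -11(s − 5) / (9(s + 4)).
So |(-5s - 9)/(s + 4) + 34/9| = 11|s − 5| / (9·|s + 4|).
Require delta ≤ 9/2, so |s + 4| ≥ |9| − |s − 5| > 9 − 9/2 = 9/2.
Hence |(-5s - 9)/(s + 4) + 34/9| < 11|s − 5|/(9·(9/2)) = (22/81)|s − 5|, which is < eps once |s − 5| < (81/22)eps.
Take delta = min(9/2, (81/22)eps). Then 0 < |s − 5| < delta forces both bounds, so |(-5s - 9)/(s + 4) + 34/9| < eps.

delta = min(9/2, (81/22)eps)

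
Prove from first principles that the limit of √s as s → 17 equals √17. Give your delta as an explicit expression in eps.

Fix eps > 0. We want delta > 0 such that 0 < |s − 17| < delta implies |√s − √17| < eps.
Multiplying by the conjugate, |√s − √17| = |s − 17|/(√s + √17).
Restrict delta ≤ 17 so that |s − 17| < 17 forces s > 0, and then √s + √17 > √17.
Hence |√s − √17| < |s − 17|/√17, which is < eps once |s − 17| < √17·eps.
Take delta = min(17, √17·eps). If 0 < |s − 17| < delta then s > 0 and |√s − √17| < |s − 17|/√17 < eps.

delta = min(17, √17·eps)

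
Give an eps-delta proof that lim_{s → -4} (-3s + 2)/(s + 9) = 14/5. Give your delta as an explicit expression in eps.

Fix eps > 0. We want delta > 0 with 0 < |s + 4| < delta ⇒ |(-3s + 2)/(s + 9) − (14/5)| < eps.
Combining over a common denominator, (-3s + 2)/(s + 9) − (14/5) = [(-3s + 2)·5 − 14·(s + 9)] / [5·(s + 9)] = -29(s + 4) / (5(s + 9)).
So |(-3s + 2)/(s + 9) − (14/5)| = 29|s + 4| / (5·|s + 9|).
Restrict delta ≤ 5/2. Then |s + 4| < 5/2 gives |s + 9| = |(s + 4) + 5| ≥ 5 − 5/2 = 5/2.
Hence |(-3s + 2)/(s + 9) − (14/5)| < 29|s + 4|/(5·(5/2)) = (58/25)|s + 4|, which is < eps once |s + 4| < (25/58)eps.
Take delta = min(5/2, (25/58)eps). Then 0 < |s + 4| < delta forces both bounds, so |(-3s + 2)/(s + 9) − (14/5)| < eps.

delta = min(5/2, (25/58)eps)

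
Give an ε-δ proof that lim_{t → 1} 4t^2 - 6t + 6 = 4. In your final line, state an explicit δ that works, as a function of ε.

δ = min(1, ε/10)

Let ε > 0. We want δ > 0 such that 0 < |t − 1| < δ implies |(4t^2 - 6t + 6) − 4| < ε.
(4t^2 - 6t + 6) − 4 = 4t^2 - 6t + 2 = (t − 1)(4t - 2).
So |(4t^2 - 6t + 6) − 4| = |t − 1|·|4t - 2|.
Require δ ≤ 1. Then |t − 1| < 1 gives |t| < 2, and by the triangle inequality |4t - 2| ≤ 4·2 + 2 = 10.
Hence |(4t^2 - 6t + 6) − 4| ≤ 10|t − 1| < ε provided |t − 1| < ε/10.
Choosing δ = min(1, ε/10) ensures both conditions, hence |(4t^2 - 6t + 6) − 4| < ε.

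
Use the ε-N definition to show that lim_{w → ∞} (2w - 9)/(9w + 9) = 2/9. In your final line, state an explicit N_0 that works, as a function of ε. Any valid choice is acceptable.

N_0 = (11/9)/ε

Suppose ε > 0. We seek N_0 > 0 such that w > N_0 implies |(2w - 9)/(9w + 9) − (2/9)| < ε.
(2w - 9)/(9w + 9) − (2/9) = (9(2w - 9) − 2(9w + 9)) / (9(9w + 9)) = -99/(9(9w + 9)).
For w > 0 we have 9w + 9 > 9w, so |(2w - 9)/(9w + 9) − (2/9)| = 99/(9(9w + 9)) < 99/(9·9w) = (11/9)/w.
Thus |(2w - 9)/(9w + 9) − (2/9)| < ε whenever w > (11/9)/ε.
Take N_0 = (11/9)/ε. If w > N_0 then |(2w - 9)/(9w + 9) − (2/9)| < (11/9)/w < ε.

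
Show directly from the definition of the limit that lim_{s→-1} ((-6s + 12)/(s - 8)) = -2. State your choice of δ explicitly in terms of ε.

δ = min(9/2, (9/8)ε)

Let ε > 0 be given. We want δ > 0 with 0 < |s + 1| < δ ⇒ |(-6s + 12)/(s - 8) + 2| < ε.
Combining over a common denominator, (-6s + 12)/(s - 8) + 2 = [(-6s + 12)·(-9) − 18·(s - 8)] / [(-9)·(s - 8)] = 36(s + 1) / ((-9)(s - 8)).
So |(-6s + 12)/(s - 8) + 2| = 36|s + 1| / (9·|s − 8|).
Require δ ≤ 9/2, so |s − 8| ≥ |-9| − |s + 1| > 9 − 9/2 = 9/2.
Hence |(-6s + 12)/(s - 8) + 2| < 36|s + 1|/(9·(9/2)) = (8/9)|s + 1|, which is < ε once |s + 1| < (9/8)ε.
Take δ = min(9/2, (9/8)ε). Then 0 < |s + 1| < δ forces both bounds, so |(-6s + 12)/(s - 8) + 2| < ε.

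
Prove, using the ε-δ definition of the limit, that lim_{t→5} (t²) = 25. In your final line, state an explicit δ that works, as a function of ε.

δ = min(1, ε/11)

Suppose ε > 0. We seek δ > 0 with 0 < |t − 5| < δ ⇒ |t² − 25| < ε.
Factor: t² − 25 = (t − 5)(t + 5), so |t² − 25| = |t − 5|·|t + 5|.
Impose δ ≤ 1 so that |t| < 6; then |t + 5| ≤ 11.
Hence |t² − 25| ≤ 11|t − 5|, which is < ε once |t − 5| < ε/11.
Take δ = min(1, ε/11). If 0 < |t − 5| < δ then both bounds hold and |t² − 25| ≤ 11|t − 5| < 11·(ε/11) = ε.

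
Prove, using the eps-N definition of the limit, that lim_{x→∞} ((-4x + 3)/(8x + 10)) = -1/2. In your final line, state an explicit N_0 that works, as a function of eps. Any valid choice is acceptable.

N_0 = 1/eps

Suppose eps > 0. We seek N_0 > 0 such that x > N_0 implies |(-4x + 3)/(8x + 10) + 1/2| < eps.
(-4x + 3)/(8x + 10) + 1/2 = (8(-4x + 3) − (-4)(8x + 10)) / (8(8x + 10)) = 64/(8(8x + 10)).
For x > 0 we have 8x + 10 > 8x, so |(-4x + 3)/(8x + 10) + 1/2| = 64/(8(8x + 10)) < 64/(8·8x) = 1/x.
Thus |(-4x + 3)/(8x + 10) + 1/2| < eps whenever x > 1/eps.
Take N_0 = 1/eps. If x > N_0 then |(-4x + 3)/(8x + 10) + 1/2| < 1/x < eps.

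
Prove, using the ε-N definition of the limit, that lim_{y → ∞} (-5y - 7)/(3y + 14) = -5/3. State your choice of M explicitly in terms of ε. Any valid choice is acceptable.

M = (49/9)/ε

Suppose ε > 0. We seek M > 0 such that y > M implies |(-5y - 7)/(3y + 14) + 5/3| < ε.
(-5y - 7)/(3y + 14) + 5/3 = (3(-5y - 7) − (-5)(3y + 14)) / (3(3y + 14)) = 49/(3(3y + 14)).
For y > 0 we have 3y + 14 > 3y, so |(-5y - 7)/(3y + 14) + 5/3| = 49/(3(3y + 14)) < 49/(3·3y) = (49/9)/y.
Thus |(-5y - 7)/(3y + 14) + 5/3| < ε whenever y > (49/9)/ε.
Take M = (49/9)/ε. If y > M then |(-5y - 7)/(3y + 14) + 5/3| < (49/9)/y < ε.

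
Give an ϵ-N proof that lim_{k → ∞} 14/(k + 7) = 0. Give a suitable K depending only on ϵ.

K = 14/ϵ

Let ϵ > 0 be given. For k ≥ 1, |14/(k + 7) − 0| = 14/(k + 7) ≤ 14/k.
We need 14/k < ϵ, i.e. k > 14/ϵ.
Take K = 14/ϵ. If k > K then |14/(k + 7)| ≤ 14/k < ϵ.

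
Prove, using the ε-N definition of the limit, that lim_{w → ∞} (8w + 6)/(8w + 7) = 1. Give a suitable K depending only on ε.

K = (1/8)/ε

Let ε > 0. We seek K > 0 such that w > K implies |(8w + 6)/(8w + 7) − 1| < ε.
(8w + 6)/(8w + 7) − 1 = (8(8w + 6) − 8(8w + 7)) / (8(8w + 7)) = -8/(8(8w + 7)).
For w > 0 we have 8w + 7 > 8w, so |(8w + 6)/(8w + 7) − 1| = 8/(8(8w + 7)) < 8/(8·8w) = (1/8)/w.
Thus |(8w + 6)/(8w + 7) − 1| < ε whenever w > (1/8)/ε.
Take K = (1/8)/ε. If w > K then |(8w + 6)/(8w + 7) − 1| < (1/8)/w < ε.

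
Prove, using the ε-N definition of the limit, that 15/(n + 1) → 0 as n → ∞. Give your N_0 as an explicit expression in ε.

Suppose ε > 0. For n ≥ 1, |15/(n + 1) − 0| = 15/(n + 1) ≤ 15/n.
We need 15/n < ε, i.e. n > 15/ε.
Take N_0 = 15/ε. If n > N_0 then |15/(n + 1)| ≤ 15/n < ε.

N_0 = 15/ε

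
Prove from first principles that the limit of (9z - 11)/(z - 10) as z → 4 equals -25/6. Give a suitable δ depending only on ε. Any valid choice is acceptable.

δ = min(3, (18/79)ε)

Let ε > 0 be given. We want δ > 0 with 0 < |z − 4| < δ ⇒ |(9z - 11)/(z - 10) + 25/6| < ε.
Combining over a common denominator, (9z - 11)/(z - 10) + 25/6 = [(9z - 11)·(-6) − 25·(z - 10)] / [(-6)·(z - 10)] = -79(z − 4) / ((-6)(z - 10)).
So |(9z - 11)/(z - 10) + 25/6| = 79|z − 4| / (6·|z − 10|).
Require δ ≤ 3, so |z − 10| ≥ |-6| − |z − 4| > 6 − 3 = 3.
Hence |(9z - 11)/(z - 10) + 25/6| < 79|z − 4|/(6·3) = (79/18)|z − 4|, which is < ε once |z − 4| < (18/79)ε.
Take δ = min(3, (18/79)ε). Then 0 < |z − 4| < δ forces both bounds, so |(9z - 11)/(z - 10) + 25/6| < ε.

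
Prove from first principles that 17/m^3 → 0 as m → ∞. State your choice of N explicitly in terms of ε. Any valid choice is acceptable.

N = (17/ε)^{1/3}

Suppose ε > 0. For m ≥ 1, |17/m^3 − 0| = 17/m^3.
17/m^3 < ε ⇔ m^3 > 17/ε ⇔ m > (17/ε)^{1/3}.
Take N = (17/ε)^{1/3}. Then m > N implies 17/m^3 < ε.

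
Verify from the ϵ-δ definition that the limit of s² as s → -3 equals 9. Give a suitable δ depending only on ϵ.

Let ϵ > 0 be given. We seek δ > 0 with 0 < |s + 3| < δ ⇒ |s² − 9| < ϵ.
Factor: s² − 9 = (s + 3)(s - 3), so |s² − 9| = |s + 3|·|s - 3|.
Impose δ ≤ 1 so that |s| < 4; then |s - 3| ≤ 7.
Hence |s² − 9| ≤ 7|s + 3|, which is < ϵ once |s + 3| < ϵ/7.
Take δ = min(1, ϵ/7). If 0 < |s + 3| < δ then both bounds hold and |s² − 9| ≤ 7|s + 3| < 7·(ϵ/7) = ϵ.

δ = min(1, ϵ/7)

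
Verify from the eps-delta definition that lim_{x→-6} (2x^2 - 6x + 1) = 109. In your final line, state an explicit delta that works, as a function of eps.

delta = min(2, eps/34)

Let eps > 0. We want delta > 0 such that 0 < |x + 6| < delta implies |(2x^2 - 6x + 1) − 109| < eps.
(2x^2 - 6x + 1) − 109 = 2x^2 - 6x - 108 = (x + 6)(2x - 18).
So |(2x^2 - 6x + 1) − 109| = |x + 6|·|2x - 18|.
Require delta ≤ 2. Then |x + 6| < 2 gives |x| < 8, and by the triangle inequality |2x - 18| ≤ 2·8 + 18 = 34.
Hence |(2x^2 - 6x + 1) − 109| ≤ 34|x + 6| < eps provided |x + 6| < eps/34.
Choosing delta = min(2, eps/34) ensures both conditions, hence |(2x^2 - 6x + 1) − 109| < eps.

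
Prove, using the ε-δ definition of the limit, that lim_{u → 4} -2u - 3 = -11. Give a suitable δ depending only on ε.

δ = ε/2

Fix ε > 0. We need δ > 0 so that 0 < |u − 4| < δ implies |(-2u - 3) + 11| < ε.
|(-2u - 3) + 11| = |-2u + 8| = 2|u − 4|.
So 2|u − 4| < ε exactly when |u − 4| < ε/2.
Take δ = ε/2. If 0 < |u − 4| < δ then |(-2u - 3) + 11| = 2|u − 4| < 2·(ε/2) = ε.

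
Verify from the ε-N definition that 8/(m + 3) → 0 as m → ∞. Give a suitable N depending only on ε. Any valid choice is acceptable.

N = 8/ε

Let ε > 0. For m ≥ 1, |8/(m + 3) − 0| = 8/(m + 3) ≤ 8/m.
We need 8/m < ε, i.e. m > 8/ε.
Take N = 8/ε. If m > N then |8/(m + 3)| ≤ 8/m < ε.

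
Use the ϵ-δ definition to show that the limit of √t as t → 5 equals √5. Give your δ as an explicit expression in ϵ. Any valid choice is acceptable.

Let ϵ > 0. We want δ > 0 such that 0 < |t − 5| < δ implies |√t − √5| < ϵ.
Multiplying by the conjugate, |√t − √5| = |t − 5|/(√t + √5).
Restrict δ ≤ 5 so that |t − 5| < 5 forces t > 0, and then √t + √5 > √5.
Hence |√t − √5| < |t − 5|/√5, which is < ϵ once |t − 5| < √5·ϵ.
Take δ = min(5, √5·ϵ). If 0 < |t − 5| < δ then t > 0 and |√t − √5| < |t − 5|/√5 < ϵ.

δ = min(5, √5·ϵ)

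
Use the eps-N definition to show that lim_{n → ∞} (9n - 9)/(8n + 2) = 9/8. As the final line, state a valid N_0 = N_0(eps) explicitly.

N_0 = (45/32)/eps

Let eps > 0 be given. For n ≥ 1, |(9n - 9)/(8n + 2) − (9/8)| = |-90|/(8(8n + 2)) = 90/(8(8n + 2)).
Since 8n + 2 ≥ 8n for n ≥ 1, this is ≤ 90/(8·8n) = (45/32)/n.
So |(9n - 9)/(8n + 2) − (9/8)| < eps whenever n > (45/32)/eps.
Take N_0 = (45/32)/eps. If n > N_0 then |(9n - 9)/(8n + 2) − (9/8)| ≤ (45/32)/n < eps.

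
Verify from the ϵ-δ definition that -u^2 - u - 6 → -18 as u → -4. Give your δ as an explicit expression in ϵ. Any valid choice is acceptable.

δ = min(1, ϵ/8)

Fix ϵ > 0. We want δ > 0 such that 0 < |u + 4| < δ implies |(-u^2 - u - 6) + 18| < ϵ.
(-u^2 - u - 6) + 18 = -u^2 - u + 12 = (u + 4)(-u + 3).
So |(-u^2 - u - 6) + 18| = |u + 4|·|-u + 3|.
Assume first that |u + 4| < 1, so |u| < 5. Then |-u + 3| ≤ 5 + 3 = 8.
Hence |(-u^2 - u - 6) + 18| ≤ 8|u + 4| < ϵ provided |u + 4| < ϵ/8.
Take δ = min(1, ϵ/8). Then 0 < |u + 4| < δ gives both |u + 4| < 1 and |u + 4| < ϵ/8, so |(-u^2 - u - 6) + 18| < ϵ.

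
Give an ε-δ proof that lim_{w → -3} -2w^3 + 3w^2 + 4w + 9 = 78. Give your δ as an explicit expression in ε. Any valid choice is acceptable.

δ = min(1, ε/91)

Let ε > 0. We want δ > 0 such that 0 < |w + 3| < δ implies |(-2w^3 + 3w^2 + 4w + 9) − 78| < ε.
(-2w^3 + 3w^2 + 4w + 9) − 78 = -2w^3 + 3w^2 + 4w - 69 = (w + 3)(-2w^2 + 9w - 23).
So |(-2w^3 + 3w^2 + 4w + 9) − 78| = |w + 3|·|-2w^2 + 9w - 23|.
Assume first that |w + 3| < 1, so |w| < 4. Then |-2w^2 + 9w - 23| ≤ 2·4^2 + 9·4 + 23 = 91.
Hence |(-2w^3 + 3w^2 + 4w + 9) − 78| ≤ 91|w + 3| < ε provided |w + 3| < ε/91.
Take δ = min(1, ε/91). Then 0 < |w + 3| < δ gives both |w + 3| < 1 and |w + 3| < ε/91, so |(-2w^3 + 3w^2 + 4w + 9) − 78| < ε.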